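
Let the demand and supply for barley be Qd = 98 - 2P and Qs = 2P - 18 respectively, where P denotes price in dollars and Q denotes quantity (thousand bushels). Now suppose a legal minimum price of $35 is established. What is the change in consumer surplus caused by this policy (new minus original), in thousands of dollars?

Equilibrium: 98 - 2P = 2P - 18, so 116 = 4P and P* = 29, Q* = 40.
The floor of 35 is above the equilibrium price 29, so it binds.
At P = 35: Qd = 98 - 2·35 = 28 and Qs = 2·35 - 18 = 52.
Consumer surplus without the control is ½ · (49 - 29) · 40 = 400.
With the floor, consumers buy 28 units at 35, so CS = ½ · (49 - 35) · 28 = 196.
Change in consumer surplus = 196 - 400 = -204.

-204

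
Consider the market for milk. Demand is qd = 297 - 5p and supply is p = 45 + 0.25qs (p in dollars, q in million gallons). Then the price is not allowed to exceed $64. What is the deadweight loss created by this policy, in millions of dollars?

0

Rearranging supply gives qs = 4p - 180. Without the control the market clears where 297 - 5p = 4p - 180, i.e. p* = 53 and q* = 32.
Since 64 is above p* = 53, the ceiling does not bind and the free-market outcome prevails.
Since the control does not bind, no trades are prevented and deadweight loss is zero.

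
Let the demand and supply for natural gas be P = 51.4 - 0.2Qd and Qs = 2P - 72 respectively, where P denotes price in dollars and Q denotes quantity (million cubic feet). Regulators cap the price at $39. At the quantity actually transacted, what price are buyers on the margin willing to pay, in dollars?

50.2

Rearranging demand gives Qd = 257 - 5P. Setting quantity demanded equal to quantity supplied, 257 - 5P = 2P - 72, gives P* = 47 and Q* = 22.
The ceiling of 39 is below the equilibrium price 47, so it binds.
At P = 39: Qd = 257 - 5·39 = 62 and Qs = 2·39 - 72 = 6.
Only 6 units reach the market. On the demand curve, the marginal buyer's willingness to pay at Q = 6 is (257 - 6)/5 = 50.2.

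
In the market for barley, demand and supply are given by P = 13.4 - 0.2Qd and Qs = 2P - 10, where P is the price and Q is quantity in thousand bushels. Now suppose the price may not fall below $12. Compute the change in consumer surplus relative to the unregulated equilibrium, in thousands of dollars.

-9.5

Rearranging demand gives Qd = 67 - 5P. Setting quantity demanded equal to quantity supplied, 67 - 5P = 2P - 10, gives P* = 11 and Q* = 12.
Because the floor (12) lies above the market-clearing price, it is binding.
At P = 12: Qd = 67 - 5·12 = 7 and Qs = 2·12 - 10 = 14.
Consumer surplus without the control is ½ · (13.4 - 11) · 12 = 14.4.
With the floor, consumers buy 7 units at 12, so CS = ½ · (13.4 - 12) · 7 = 4.9.
Change in consumer surplus = 4.9 - 14.4 = -9.5.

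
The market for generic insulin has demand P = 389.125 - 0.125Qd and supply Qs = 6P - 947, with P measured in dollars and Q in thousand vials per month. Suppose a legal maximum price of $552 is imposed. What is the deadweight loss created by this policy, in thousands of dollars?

Rearranging demand gives Qd = 3113 - 8P. Without the control the market clears where 3113 - 8P = 6P - 947, i.e. P* = 290 and Q* = 793.
The ceiling of 552 is above the equilibrium price 290, so it is not binding; the market clears at P* = 290, Q* = 793.
Since the control does not bind, no trades are prevented and deadweight loss is zero.

0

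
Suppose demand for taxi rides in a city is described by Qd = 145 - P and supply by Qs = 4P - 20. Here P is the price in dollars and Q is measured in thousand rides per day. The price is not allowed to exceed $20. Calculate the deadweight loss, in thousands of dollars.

1690

Equilibrium: 145 - P = 4P - 20, so 165 = 5P and P* = 33, Q* = 112.
Since 20 < 33, the ceiling is binding.
At P = 20: Qd = 145 - 20 = 125 and Qs = 4·20 - 20 = 60.
Quantity traded falls to 60. At Q = 60 the demand price is 145 - 60 = 85 and the supply price is (20 + 60)/4 = 20.
Deadweight loss = ½ · (85 - 20) · (112 - 60) = ½ · 65 · 52 = 1690.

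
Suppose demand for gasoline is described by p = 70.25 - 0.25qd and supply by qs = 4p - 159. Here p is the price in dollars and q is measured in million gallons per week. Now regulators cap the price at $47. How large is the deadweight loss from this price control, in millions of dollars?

Rearranging demand gives qd = 281 - 4p. Equilibrium: 281 - 4p = 4p - 159, so 440 = 8p and p* = 55, q* = 61.
The ceiling of 47 is below the equilibrium price 55, so it binds.
At p = 47: qd = 281 - 4·47 = 93 and qs = 4·47 - 159 = 29.
Quantity traded falls to 29. At q = 29 the demand price is (281 - 29)/4 = 63 and the supply price is (159 + 29)/4 = 47.
Deadweight loss = ½ · (63 - 47) · (61 - 29) = ½ · 16 · 32 = 256.

256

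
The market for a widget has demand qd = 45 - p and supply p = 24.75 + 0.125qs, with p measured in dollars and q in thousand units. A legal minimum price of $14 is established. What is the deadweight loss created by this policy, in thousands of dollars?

0

Rearranging supply gives qs = 8p - 198. In a free market, 45 - p = 8p - 198 gives the equilibrium p* = 27, q* = 18.
Since 14 is below p* = 27, the floor does not bind and the free-market outcome prevails.
Since the control does not bind, no trades are prevented and deadweight loss is zero.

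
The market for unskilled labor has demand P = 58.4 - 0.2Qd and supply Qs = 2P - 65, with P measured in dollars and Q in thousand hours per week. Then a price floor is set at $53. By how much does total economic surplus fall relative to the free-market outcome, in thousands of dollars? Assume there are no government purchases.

Rearranging demand gives Qd = 292 - 5P. In a free market, 292 - 5P = 2P - 65 gives the equilibrium P* = 51, Q* = 37.
Because the floor (53) lies above the market-clearing price, it is binding.
At P = 53: Qd = 292 - 5·53 = 27 and Qs = 2·53 - 65 = 41.
Quantity traded falls to 27. At Q = 27 the demand price is (292 - 27)/5 = 53 and the supply price is (65 + 27)/2 = 46.
Deadweight loss = ½ · (53 - 46) · (37 - 27) = ½ · 7 · 10 = 35.

35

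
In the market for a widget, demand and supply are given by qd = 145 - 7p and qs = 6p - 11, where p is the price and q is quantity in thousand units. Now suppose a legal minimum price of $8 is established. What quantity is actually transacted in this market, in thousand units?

Equilibrium: 145 - 7p = 6p - 11, so 156 = 13p and p* = 12, q* = 61.
Since 8 is below p* = 12, the floor does not bind and the free-market outcome prevails.

61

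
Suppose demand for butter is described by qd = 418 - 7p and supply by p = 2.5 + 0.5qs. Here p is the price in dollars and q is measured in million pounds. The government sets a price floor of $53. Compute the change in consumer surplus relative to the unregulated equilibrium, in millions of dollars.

Rearranging supply gives qs = 2p - 5. Equilibrium: 418 - 7p = 2p - 5, so 423 = 9p and p* = 47, q* = 89.
Because the floor (53) lies above the market-clearing price, it is binding.
At p = 53: qd = 418 - 7·53 = 47 and qs = 2·53 - 5 = 101.
Consumer surplus without the control is ½ · (418/7 - 47) · 89 = 7921/14.
With the floor, consumers buy 47 units at 53, so CS = ½ · (418/7 - 53) · 47 = 2209/14.
Change in consumer surplus = 2209/14 - 7921/14 = -408.

-408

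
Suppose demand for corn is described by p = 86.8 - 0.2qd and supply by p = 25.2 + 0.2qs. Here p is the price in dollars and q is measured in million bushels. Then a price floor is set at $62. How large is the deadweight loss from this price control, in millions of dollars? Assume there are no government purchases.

180

Rearranging demand gives qd = 434 - 5p; rearranging supply gives qs = 5p - 126. Setting quantity demanded equal to quantity supplied, 434 - 5p = 5p - 126, gives p* = 56 and q* = 154.
Because the floor (62) lies above the market-clearing price, it is binding.
At p = 62: qd = 434 - 5·62 = 124 and qs = 5·62 - 126 = 184.
Quantity traded falls to 124. At q = 124 the demand price is (434 - 124)/5 = 62 and the supply price is (126 + 124)/5 = 50.
Deadweight loss = ½ · (62 - 50) · (154 - 124) = ½ · 12 · 30 = 180.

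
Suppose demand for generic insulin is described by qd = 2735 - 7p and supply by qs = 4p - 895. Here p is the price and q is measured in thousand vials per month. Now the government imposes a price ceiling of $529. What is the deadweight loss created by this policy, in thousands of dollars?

Without the control the market clears where 2735 - 7p = 4p - 895, i.e. p* = 330 and q* = 425.
The ceiling of 529 is above the equilibrium price 330, so it is not binding; the market clears at p* = 330, q* = 425.
Since the control does not bind, no trades are prevented and deadweight loss is zero.

0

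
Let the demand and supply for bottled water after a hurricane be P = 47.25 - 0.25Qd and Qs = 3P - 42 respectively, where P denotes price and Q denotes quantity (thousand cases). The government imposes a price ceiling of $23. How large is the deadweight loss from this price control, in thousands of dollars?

262.5

Rearranging demand gives Qd = 189 - 4P. Setting quantity demanded equal to quantity supplied, 189 - 4P = 3P - 42, gives P* = 33 and Q* = 57.
The ceiling of 23 is below the equilibrium price 33, so it binds.
At P = 23: Qd = 189 - 4·23 = 97 and Qs = 3·23 - 42 = 27.
Quantity traded falls to 27. At Q = 27 the demand price is (189 - 27)/4 = 40.5 and the supply price is (42 + 27)/3 = 23.
Deadweight loss = ½ · (40.5 - 23) · (57 - 27) = ½ · 17.5 · 30 = 262.5.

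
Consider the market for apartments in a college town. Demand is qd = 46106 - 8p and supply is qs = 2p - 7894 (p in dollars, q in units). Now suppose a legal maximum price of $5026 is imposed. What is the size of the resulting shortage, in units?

Equilibrium: 46106 - 8p = 2p - 7894, so 54000 = 10p and p* = 5400, q* = 2906.
The ceiling of 5026 is below the equilibrium price 5400, so it binds.
At p = 5026: qd = 46106 - 8·5026 = 5898 and qs = 2·5026 - 7894 = 2158.
Shortage = qd - qs = 5898 - 2158 = 3740.

3740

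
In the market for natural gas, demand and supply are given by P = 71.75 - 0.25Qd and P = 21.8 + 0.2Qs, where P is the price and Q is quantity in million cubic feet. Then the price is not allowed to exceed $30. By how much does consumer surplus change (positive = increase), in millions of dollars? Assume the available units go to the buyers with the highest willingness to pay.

-38.5

Rearranging demand gives Qd = 287 - 4P; rearranging supply gives Qs = 5P - 109. Without the control the market clears where 287 - 4P = 5P - 109, i.e. P* = 44 and Q* = 111.
Because the ceiling (30) lies below the market-clearing price, it is binding.
At P = 30: Qd = 287 - 4·30 = 167 and Qs = 5·30 - 109 = 41.
Consumer surplus without the control is ½ · (71.75 - 44) · 111 = 1540.125.
With the ceiling, 41 units are sold at 30 (assume they go to the highest-value buyers). The demand price at Q = 41 is 61.5, so CS = ½ · [(71.75 - 30) + (61.5 - 30)] · 41 = 1501.625.
Change in consumer surplus = 1501.625 - 1540.125 = -38.5.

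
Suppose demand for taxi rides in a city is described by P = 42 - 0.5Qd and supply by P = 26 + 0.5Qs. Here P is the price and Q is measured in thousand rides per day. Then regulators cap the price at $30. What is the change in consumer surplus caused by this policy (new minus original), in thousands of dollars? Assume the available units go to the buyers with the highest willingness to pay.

Rearranging demand gives Qd = 84 - 2P; rearranging supply gives Qs = 2P - 52. Setting quantity demanded equal to quantity supplied, 84 - 2P = 2P - 52, gives P* = 34 and Q* = 16.
Because the ceiling (30) lies below the market-clearing price, it is binding.
At P = 30: Qd = 84 - 2·30 = 24 and Qs = 2·30 - 52 = 8.
Consumer surplus without the control is ½ · (42 - 34) · 16 = 64.
With the ceiling, 8 units are sold at 30 (assume they go to the highest-value buyers). The demand price at Q = 8 is 38, so CS = ½ · [(42 - 30) + (38 - 30)] · 8 = 80.
Change in consumer surplus = 80 - 64 = 16.

16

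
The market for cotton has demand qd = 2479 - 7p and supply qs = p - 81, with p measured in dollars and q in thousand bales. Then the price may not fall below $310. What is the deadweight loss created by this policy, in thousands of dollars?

In a free market, 2479 - 7p = p - 81 gives the equilibrium p* = 320, q* = 239.
Since 310 is below p* = 320, the floor does not bind and the free-market outcome prevails.
Since the control does not bind, no trades are prevented and deadweight loss is zero.

0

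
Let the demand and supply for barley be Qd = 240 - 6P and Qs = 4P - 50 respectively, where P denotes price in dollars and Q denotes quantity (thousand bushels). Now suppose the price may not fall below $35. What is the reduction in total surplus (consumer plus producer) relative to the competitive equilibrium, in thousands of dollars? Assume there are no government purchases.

270

In a free market, 240 - 6P = 4P - 50 gives the equilibrium P* = 29, Q* = 66.
Since 35 > 29, the floor is binding.
At P = 35: Qd = 240 - 6·35 = 30 and Qs = 4·35 - 50 = 90.
Quantity traded falls to 30. At Q = 30 the demand price is (240 - 30)/6 = 35 and the supply price is (50 + 30)/4 = 20.
Deadweight loss = ½ · (35 - 20) · (66 - 30) = ½ · 15 · 36 = 270.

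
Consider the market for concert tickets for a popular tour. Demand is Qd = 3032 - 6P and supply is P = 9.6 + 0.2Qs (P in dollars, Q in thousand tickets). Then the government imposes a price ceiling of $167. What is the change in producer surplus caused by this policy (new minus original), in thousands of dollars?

Rearranging supply gives Qs = 5P - 48. Equilibrium: 3032 - 6P = 5P - 48, so 3080 = 11P and P* = 280, Q* = 1352.
Because the ceiling (167) lies below the market-clearing price, it is binding.
At P = 167: Qd = 3032 - 6·167 = 2030 and Qs = 5·167 - 48 = 787.
Producer surplus without the control is ½ · (280 - 9.6) · 1352 = 182790.4.
With the ceiling, producers sell 787 units at 167, so PS = ½ · (167 - 9.6) · 787 = 61936.9.
Change in producer surplus = 61936.9 - 182790.4 = -120853.5.

-120853.5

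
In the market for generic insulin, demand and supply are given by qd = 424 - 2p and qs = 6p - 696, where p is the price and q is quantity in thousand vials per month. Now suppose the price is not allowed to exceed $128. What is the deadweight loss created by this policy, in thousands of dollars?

In a free market, 424 - 2p = 6p - 696 gives the equilibrium p* = 140, q* = 144.
Since 128 < 140, the ceiling is binding.
At p = 128: qd = 424 - 2·128 = 168 and qs = 6·128 - 696 = 72.
Quantity traded falls to 72. At q = 72 the demand price is (424 - 72)/2 = 176 and the supply price is (696 + 72)/6 = 128.
Deadweight loss = ½ · (176 - 128) · (144 - 72) = ½ · 48 · 72 = 1728.

1728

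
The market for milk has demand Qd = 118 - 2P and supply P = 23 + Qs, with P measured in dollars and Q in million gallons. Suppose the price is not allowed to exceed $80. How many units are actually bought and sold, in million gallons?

Rearranging supply gives Qs = P - 23. Setting quantity demanded equal to quantity supplied, 118 - 2P = P - 23, gives P* = 47 and Q* = 24.
Since 80 is above P* = 47, the ceiling does not bind and the free-market outcome prevails.

24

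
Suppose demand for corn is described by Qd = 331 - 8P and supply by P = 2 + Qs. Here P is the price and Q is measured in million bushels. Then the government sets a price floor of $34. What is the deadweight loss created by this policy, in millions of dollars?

0

Rearranging supply gives Qs = P - 2. Setting quantity demanded equal to quantity supplied, 331 - 8P = P - 2, gives P* = 37 and Q* = 35.
The floor of 34 is below the equilibrium price 37, so it is not binding; the market clears at P* = 37, Q* = 35.
Since the control does not bind, no trades are prevented and deadweight loss is zero.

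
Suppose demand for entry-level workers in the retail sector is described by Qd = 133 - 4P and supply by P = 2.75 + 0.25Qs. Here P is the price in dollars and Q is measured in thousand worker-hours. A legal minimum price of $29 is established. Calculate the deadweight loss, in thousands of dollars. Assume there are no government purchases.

484

Rearranging supply gives Qs = 4P - 11. Without the control the market clears where 133 - 4P = 4P - 11, i.e. P* = 18 and Q* = 61.
The floor of 29 is above the equilibrium price 18, so it binds.
At P = 29: Qd = 133 - 4·29 = 17 and Qs = 4·29 - 11 = 105.
Quantity traded falls to 17. At Q = 17 the demand price is (133 - 17)/4 = 29 and the supply price is (11 + 17)/4 = 7.
Deadweight loss = ½ · (29 - 7) · (61 - 17) = ½ · 22 · 44 = 484.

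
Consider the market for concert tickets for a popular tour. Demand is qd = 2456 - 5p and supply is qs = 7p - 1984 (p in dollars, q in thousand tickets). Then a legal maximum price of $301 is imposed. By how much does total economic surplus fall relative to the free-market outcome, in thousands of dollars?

39992.4

Setting quantity demanded equal to quantity supplied, 2456 - 5p = 7p - 1984, gives p* = 370 and q* = 606.
Because the ceiling (301) lies below the market-clearing price, it is binding.
At p = 301: qd = 2456 - 5·301 = 951 and qs = 7·301 - 1984 = 123.
Quantity traded falls to 123. At q = 123 the demand price is (2456 - 123)/5 = 466.6 and the supply price is (1984 + 123)/7 = 301.
Deadweight loss = ½ · (466.6 - 301) · (606 - 123) = ½ · 165.6 · 483 = 39992.4.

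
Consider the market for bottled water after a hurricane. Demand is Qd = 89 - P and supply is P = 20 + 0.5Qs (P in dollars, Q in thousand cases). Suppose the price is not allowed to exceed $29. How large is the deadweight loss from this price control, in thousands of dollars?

Rearranging supply gives Qs = 2P - 40. Without the control the market clears where 89 - P = 2P - 40, i.e. P* = 43 and Q* = 46.
Since 29 < 43, the ceiling is binding.
At P = 29: Qd = 89 - 29 = 60 and Qs = 2·29 - 40 = 18.
Quantity traded falls to 18. At Q = 18 the demand price is 89 - 18 = 71 and the supply price is (40 + 18)/2 = 29.
Deadweight loss = ½ · (71 - 29) · (46 - 18) = ½ · 42 · 28 = 588.

588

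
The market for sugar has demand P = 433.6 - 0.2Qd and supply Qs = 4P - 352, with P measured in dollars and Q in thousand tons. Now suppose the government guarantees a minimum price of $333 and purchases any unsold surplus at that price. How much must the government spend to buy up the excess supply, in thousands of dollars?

Rearranging demand gives Qd = 2168 - 5P. Setting quantity demanded equal to quantity supplied, 2168 - 5P = 4P - 352, gives P* = 280 and Q* = 768.
Because the floor (333) lies above the market-clearing price, it is binding.
At P = 333: Qd = 2168 - 5·333 = 503 and Qs = 4·333 - 352 = 980.
Surplus = Qs - Qd = 477.
Government expenditure = surplus × support price = 477 × 333 = 158841.

158841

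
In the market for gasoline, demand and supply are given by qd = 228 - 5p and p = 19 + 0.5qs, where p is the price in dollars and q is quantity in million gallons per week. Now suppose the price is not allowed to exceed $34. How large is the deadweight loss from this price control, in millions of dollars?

22.4

Rearranging supply gives qs = 2p - 38. Setting quantity demanded equal to quantity supplied, 228 - 5p = 2p - 38, gives p* = 38 and q* = 38.
The ceiling of 34 is below the equilibrium price 38, so it binds.
At p = 34: qd = 228 - 5·34 = 58 and qs = 2·34 - 38 = 30.
Quantity traded falls to 30. At q = 30 the demand price is (228 - 30)/5 = 39.6 and the supply price is (38 + 30)/2 = 34.
Deadweight loss = ½ · (39.6 - 34) · (38 - 30) = ½ · 5.6 · 8 = 22.4.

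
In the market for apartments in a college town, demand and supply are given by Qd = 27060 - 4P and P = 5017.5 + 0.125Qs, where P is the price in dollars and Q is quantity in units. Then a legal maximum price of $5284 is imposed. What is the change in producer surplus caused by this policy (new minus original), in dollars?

-1073136

Rearranging supply gives Qs = 8P - 40140. Setting quantity demanded equal to quantity supplied, 27060 - 4P = 8P - 40140, gives P* = 5600 and Q* = 4660.
The ceiling of 5284 is below the equilibrium price 5600, so it binds.
At P = 5284: Qd = 27060 - 4·5284 = 5924 and Qs = 8·5284 - 40140 = 2132.
Producer surplus without the control is ½ · (5600 - 5017.5) · 4660 = 1357225.
With the ceiling, producers sell 2132 units at 5284, so PS = ½ · (5284 - 5017.5) · 2132 = 284089.
Change in producer surplus = 284089 - 1357225 = -1073136.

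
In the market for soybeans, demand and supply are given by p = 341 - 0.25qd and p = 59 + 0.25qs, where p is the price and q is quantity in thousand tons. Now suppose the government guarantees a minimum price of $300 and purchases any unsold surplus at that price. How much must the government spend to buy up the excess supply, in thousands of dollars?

Rearranging demand gives qd = 1364 - 4p; rearranging supply gives qs = 4p - 236. In a free market, 1364 - 4p = 4p - 236 gives the equilibrium p* = 200, q* = 564.
Because the floor (300) lies above the market-clearing price, it is binding.
At p = 300: qd = 1364 - 4·300 = 164 and qs = 4·300 - 236 = 964.
Surplus = qs - qd = 800.
Government expenditure = surplus × support price = 800 × 300 = 240000.

240000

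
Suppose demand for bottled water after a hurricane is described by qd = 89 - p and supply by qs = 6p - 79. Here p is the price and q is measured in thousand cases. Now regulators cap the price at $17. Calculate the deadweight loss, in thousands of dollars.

Without the control the market clears where 89 - p = 6p - 79, i.e. p* = 24 and q* = 65.
The ceiling of 17 is below the equilibrium price 24, so it binds.
At p = 17: qd = 89 - 17 = 72 and qs = 6·17 - 79 = 23.
Quantity traded falls to 23. At q = 23 the demand price is 89 - 23 = 66 and the supply price is (79 + 23)/6 = 17.
Deadweight loss = ½ · (66 - 17) · (65 - 23) = ½ · 49 · 42 = 1029.

1029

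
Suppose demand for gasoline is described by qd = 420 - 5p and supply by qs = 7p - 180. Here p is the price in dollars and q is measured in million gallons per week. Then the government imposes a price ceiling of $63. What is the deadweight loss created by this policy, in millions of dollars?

Equilibrium: 420 - 5p = 7p - 180, so 600 = 12p and p* = 50, q* = 170.
Since 63 is above p* = 50, the ceiling does not bind and the free-market outcome prevails.
Since the control does not bind, no trades are prevented and deadweight loss is zero.

0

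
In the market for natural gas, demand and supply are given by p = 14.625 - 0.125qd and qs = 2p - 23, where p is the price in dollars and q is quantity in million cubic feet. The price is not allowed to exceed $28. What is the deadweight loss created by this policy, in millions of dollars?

Rearranging demand gives qd = 117 - 8p. In a free market, 117 - 8p = 2p - 23 gives the equilibrium p* = 14, q* = 5.
Since 28 is above p* = 14, the ceiling does not bind and the free-market outcome prevails.
Since the control does not bind, no trades are prevented and deadweight loss is zero.

0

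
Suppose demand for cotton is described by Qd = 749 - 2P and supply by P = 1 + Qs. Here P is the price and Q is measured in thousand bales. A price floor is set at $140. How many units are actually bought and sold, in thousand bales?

249

Rearranging supply gives Qs = P - 1. In a free market, 749 - 2P = P - 1 gives the equilibrium P* = 250, Q* = 249.
Since 140 is below P* = 250, the floor does not bind and the free-market outcome prevails.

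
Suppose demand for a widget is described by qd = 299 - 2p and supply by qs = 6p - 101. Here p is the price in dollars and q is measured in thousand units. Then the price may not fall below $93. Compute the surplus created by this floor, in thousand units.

Setting quantity demanded equal to quantity supplied, 299 - 2p = 6p - 101, gives p* = 50 and q* = 199.
The floor of 93 is above the equilibrium price 50, so it binds.
At p = 93: qd = 299 - 2·93 = 113 and qs = 6·93 - 101 = 457.
Surplus = qs - qd = 457 - 113 = 344.

344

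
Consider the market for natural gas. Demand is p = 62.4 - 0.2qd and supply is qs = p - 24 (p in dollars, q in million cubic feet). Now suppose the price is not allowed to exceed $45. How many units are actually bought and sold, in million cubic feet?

Rearranging demand gives qd = 312 - 5p. In a free market, 312 - 5p = p - 24 gives the equilibrium p* = 56, q* = 32.
Because the ceiling (45) lies below the market-clearing price, it is binding.
At p = 45: qd = 312 - 5·45 = 87 and qs = 45 - 24 = 21.
The quantity actually transacted is the short side, supply: 21.

21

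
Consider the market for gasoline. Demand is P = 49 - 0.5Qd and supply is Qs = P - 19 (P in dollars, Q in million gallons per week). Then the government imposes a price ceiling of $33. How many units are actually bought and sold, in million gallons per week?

14

Rearranging demand gives Qd = 98 - 2P. Without the control the market clears where 98 - 2P = P - 19, i.e. P* = 39 and Q* = 20.
The ceiling of 33 is below the equilibrium price 39, so it binds.
At P = 33: Qd = 98 - 2·33 = 32 and Qs = 33 - 19 = 14.
The quantity actually transacted is the short side, supply: 14.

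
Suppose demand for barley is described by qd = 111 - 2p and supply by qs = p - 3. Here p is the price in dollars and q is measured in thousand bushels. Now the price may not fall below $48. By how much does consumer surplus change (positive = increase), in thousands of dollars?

In a free market, 111 - 2p = p - 3 gives the equilibrium p* = 38, q* = 35.
Since 48 > 38, the floor is binding.
At p = 48: qd = 111 - 2·48 = 15 and qs = 48 - 3 = 45.
Consumer surplus without the control is ½ · (55.5 - 38) · 35 = 306.25.
With the floor, consumers buy 15 units at 48, so CS = ½ · (55.5 - 48) · 15 = 56.25.
Change in consumer surplus = 56.25 - 306.25 = -250.

-250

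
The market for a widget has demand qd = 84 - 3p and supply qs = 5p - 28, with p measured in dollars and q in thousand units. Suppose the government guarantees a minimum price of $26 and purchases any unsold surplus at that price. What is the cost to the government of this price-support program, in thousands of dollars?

2496

Equilibrium: 84 - 3p = 5p - 28, so 112 = 8p and p* = 14, q* = 42.
The floor of 26 is above the equilibrium price 14, so it binds.
At p = 26: qd = 84 - 3·26 = 6 and qs = 5·26 - 28 = 102.
Surplus = qs - qd = 96.
Government expenditure = surplus × support price = 96 × 26 = 2496.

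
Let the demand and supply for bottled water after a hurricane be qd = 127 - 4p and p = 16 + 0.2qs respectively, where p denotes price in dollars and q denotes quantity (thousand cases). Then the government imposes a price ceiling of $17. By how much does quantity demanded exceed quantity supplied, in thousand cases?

Rearranging supply gives qs = 5p - 80. Setting quantity demanded equal to quantity supplied, 127 - 4p = 5p - 80, gives p* = 23 and q* = 35.
The ceiling of 17 is below the equilibrium price 23, so it binds.
At p = 17: qd = 127 - 4·17 = 59 and qs = 5·17 - 80 = 5.
Shortage = qd - qs = 59 - 5 = 54.

54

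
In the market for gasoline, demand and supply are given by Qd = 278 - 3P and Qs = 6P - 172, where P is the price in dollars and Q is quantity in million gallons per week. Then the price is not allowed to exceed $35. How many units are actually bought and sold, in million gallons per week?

38

Equilibrium: 278 - 3P = 6P - 172, so 450 = 9P and P* = 50, Q* = 128.
Since 35 < 50, the ceiling is binding.
At P = 35: Qd = 278 - 3·35 = 173 and Qs = 6·35 - 172 = 38.
The quantity actually transacted is the short side, supply: 38.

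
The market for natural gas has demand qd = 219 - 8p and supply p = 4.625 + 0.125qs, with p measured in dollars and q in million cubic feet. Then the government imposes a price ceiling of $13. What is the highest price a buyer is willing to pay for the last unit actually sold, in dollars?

19

Rearranging supply gives qs = 8p - 37. In a free market, 219 - 8p = 8p - 37 gives the equilibrium p* = 16, q* = 91.
Since 13 < 16, the ceiling is binding.
At p = 13: qd = 219 - 8·13 = 115 and qs = 8·13 - 37 = 67.
Only 67 units reach the market. On the demand curve, the marginal buyer's willingness to pay at q = 67 is (219 - 67)/8 = 19.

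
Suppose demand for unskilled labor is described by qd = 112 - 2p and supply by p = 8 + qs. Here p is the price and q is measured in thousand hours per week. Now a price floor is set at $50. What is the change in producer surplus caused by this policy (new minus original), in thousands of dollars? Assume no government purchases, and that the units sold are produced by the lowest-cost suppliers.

Rearranging supply gives qs = p - 8. In a free market, 112 - 2p = p - 8 gives the equilibrium p* = 40, q* = 32.
Because the floor (50) lies above the market-clearing price, it is binding.
At p = 50: qd = 112 - 2·50 = 12 and qs = 50 - 8 = 42.
Producer surplus without the control is ½ · (40 - 8) · 32 = 512.
With the floor, 12 units are sold at 50. The supply price at q = 12 is 20, so PS = ½ · [(50 - 8) + (50 - 20)] · 12 = 432.
Change in producer surplus = 432 - 512 = -80.

-80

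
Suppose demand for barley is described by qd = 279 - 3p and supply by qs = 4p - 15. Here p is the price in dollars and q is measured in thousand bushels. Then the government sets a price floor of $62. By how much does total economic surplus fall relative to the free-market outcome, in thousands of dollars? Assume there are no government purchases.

Setting quantity demanded equal to quantity supplied, 279 - 3p = 4p - 15, gives p* = 42 and q* = 153.
The floor of 62 is above the equilibrium price 42, so it binds.
At p = 62: qd = 279 - 3·62 = 93 and qs = 4·62 - 15 = 233.
Quantity traded falls to 93. At q = 93 the demand price is (279 - 93)/3 = 62 and the supply price is (15 + 93)/4 = 27.
Deadweight loss = ½ · (62 - 27) · (153 - 93) = ½ · 35 · 60 = 1050.

1050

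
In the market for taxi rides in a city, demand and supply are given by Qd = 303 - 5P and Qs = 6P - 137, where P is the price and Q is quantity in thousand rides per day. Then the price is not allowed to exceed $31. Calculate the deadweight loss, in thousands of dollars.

534.6

Setting quantity demanded equal to quantity supplied, 303 - 5P = 6P - 137, gives P* = 40 and Q* = 103.
The ceiling of 31 is below the equilibrium price 40, so it binds.
At P = 31: Qd = 303 - 5·31 = 148 and Qs = 6·31 - 137 = 49.
Quantity traded falls to 49. At Q = 49 the demand price is (303 - 49)/5 = 50.8 and the supply price is (137 + 49)/6 = 31.
Deadweight loss = ½ · (50.8 - 31) · (103 - 49) = ½ · 19.8 · 54 = 534.6.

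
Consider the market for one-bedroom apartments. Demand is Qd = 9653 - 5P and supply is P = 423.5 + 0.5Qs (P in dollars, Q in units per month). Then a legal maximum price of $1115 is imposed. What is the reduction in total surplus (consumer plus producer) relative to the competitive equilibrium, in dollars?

207515

Rearranging supply gives Qs = 2P - 847. Without the control the market clears where 9653 - 5P = 2P - 847, i.e. P* = 1500 and Q* = 2153.
Because the ceiling (1115) lies below the market-clearing price, it is binding.
At P = 1115: Qd = 9653 - 5·1115 = 4078 and Qs = 2·1115 - 847 = 1383.
Quantity traded falls to 1383. At Q = 1383 the demand price is (9653 - 1383)/5 = 1654 and the supply price is (847 + 1383)/2 = 1115.
Deadweight loss = ½ · (1654 - 1115) · (2153 - 1383) = ½ · 539 · 770 = 207515.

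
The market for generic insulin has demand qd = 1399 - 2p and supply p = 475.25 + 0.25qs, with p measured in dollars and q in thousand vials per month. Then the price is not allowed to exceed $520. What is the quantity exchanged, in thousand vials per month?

Rearranging supply gives qs = 4p - 1901. Without the control the market clears where 1399 - 2p = 4p - 1901, i.e. p* = 550 and q* = 299.
The ceiling of 520 is below the equilibrium price 550, so it binds.
At p = 520: qd = 1399 - 2·520 = 359 and qs = 4·520 - 1901 = 179.
The quantity actually transacted is the short side, supply: 179.

179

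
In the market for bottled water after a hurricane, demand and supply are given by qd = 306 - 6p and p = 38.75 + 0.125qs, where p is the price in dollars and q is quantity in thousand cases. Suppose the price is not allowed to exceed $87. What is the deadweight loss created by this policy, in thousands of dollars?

Rearranging supply gives qs = 8p - 310. In a free market, 306 - 6p = 8p - 310 gives the equilibrium p* = 44, q* = 42.
The ceiling of 87 is above the equilibrium price 44, so it is not binding; the market clears at p* = 44, q* = 42.
Since the control does not bind, no trades are prevented and deadweight loss is zero.

0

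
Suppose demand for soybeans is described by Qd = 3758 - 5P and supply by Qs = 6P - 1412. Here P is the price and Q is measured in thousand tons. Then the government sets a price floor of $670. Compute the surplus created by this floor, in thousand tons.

2200

In a free market, 3758 - 5P = 6P - 1412 gives the equilibrium P* = 470, Q* = 1408.
Since 670 > 470, the floor is binding.
At P = 670: Qd = 3758 - 5·670 = 408 and Qs = 6·670 - 1412 = 2608.
Surplus = Qs - Qd = 2608 - 408 = 2200.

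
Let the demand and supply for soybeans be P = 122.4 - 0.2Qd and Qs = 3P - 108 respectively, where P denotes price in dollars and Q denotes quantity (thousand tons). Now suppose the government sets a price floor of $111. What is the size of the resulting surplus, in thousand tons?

168

Rearranging demand gives Qd = 612 - 5P. In a free market, 612 - 5P = 3P - 108 gives the equilibrium P* = 90, Q* = 162.
The floor of 111 is above the equilibrium price 90, so it binds.
At P = 111: Qd = 612 - 5·111 = 57 and Qs = 3·111 - 108 = 225.
Surplus = Qs - Qd = 225 - 57 = 168.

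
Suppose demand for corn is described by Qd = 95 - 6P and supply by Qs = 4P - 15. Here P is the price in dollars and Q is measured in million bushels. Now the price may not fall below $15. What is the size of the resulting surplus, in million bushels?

40

In a free market, 95 - 6P = 4P - 15 gives the equilibrium P* = 11, Q* = 29.
Because the floor (15) lies above the market-clearing price, it is binding.
At P = 15: Qd = 95 - 6·15 = 5 and Qs = 4·15 - 15 = 45.
Surplus = Qs - Qd = 45 - 5 = 40.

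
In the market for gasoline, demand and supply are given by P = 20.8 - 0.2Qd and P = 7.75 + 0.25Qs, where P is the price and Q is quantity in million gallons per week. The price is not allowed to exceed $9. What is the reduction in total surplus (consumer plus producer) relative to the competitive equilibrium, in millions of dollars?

Rearranging demand gives Qd = 104 - 5P; rearranging supply gives Qs = 4P - 31. Without the control the market clears where 104 - 5P = 4P - 31, i.e. P* = 15 and Q* = 29.
The ceiling of 9 is below the equilibrium price 15, so it binds.
At P = 9: Qd = 104 - 5·9 = 59 and Qs = 4·9 - 31 = 5.
Quantity traded falls to 5. At Q = 5 the demand price is (104 - 5)/5 = 19.8 and the supply price is (31 + 5)/4 = 9.
Deadweight loss = ½ · (19.8 - 9) · (29 - 5) = ½ · 10.8 · 24 = 129.6.

129.6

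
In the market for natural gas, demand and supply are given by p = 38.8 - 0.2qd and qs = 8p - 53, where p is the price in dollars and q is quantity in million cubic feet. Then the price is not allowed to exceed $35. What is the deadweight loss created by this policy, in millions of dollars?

Rearranging demand gives qd = 194 - 5p. Setting quantity demanded equal to quantity supplied, 194 - 5p = 8p - 53, gives p* = 19 and q* = 99.
The ceiling of 35 is above the equilibrium price 19, so it is not binding; the market clears at p* = 19, q* = 99.
Since the control does not bind, no trades are prevented and deadweight loss is zero.

0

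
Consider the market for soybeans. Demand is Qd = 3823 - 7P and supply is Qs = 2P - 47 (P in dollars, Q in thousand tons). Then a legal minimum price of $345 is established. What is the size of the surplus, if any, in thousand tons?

In a free market, 3823 - 7P = 2P - 47 gives the equilibrium P* = 430, Q* = 813.
The floor of 345 is below the equilibrium price 430, so it is not binding; the market clears at P* = 430, Q* = 813.
Since the control does not bind, there is no surplus.

0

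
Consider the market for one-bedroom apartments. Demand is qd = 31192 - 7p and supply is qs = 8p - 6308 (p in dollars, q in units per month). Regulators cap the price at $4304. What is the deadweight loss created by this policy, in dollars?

0

Equilibrium: 31192 - 7p = 8p - 6308, so 37500 = 15p and p* = 2500, q* = 13692.
The ceiling of 4304 is above the equilibrium price 2500, so it is not binding; the market clears at p* = 2500, q* = 13692.
Since the control does not bind, no trades are prevented and deadweight loss is zero.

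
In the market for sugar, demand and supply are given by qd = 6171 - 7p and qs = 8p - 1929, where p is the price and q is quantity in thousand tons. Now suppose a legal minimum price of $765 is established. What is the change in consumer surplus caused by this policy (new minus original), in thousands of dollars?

Setting quantity demanded equal to quantity supplied, 6171 - 7p = 8p - 1929, gives p* = 540 and q* = 2391.
Since 765 > 540, the floor is binding.
At p = 765: qd = 6171 - 7·765 = 816 and qs = 8·765 - 1929 = 4191.
Consumer surplus without the control is ½ · (6171/7 - 540) · 2391 = 5716881/14.
With the floor, consumers buy 816 units at 765, so CS = ½ · (6171/7 - 765) · 816 = 332928/7.
Change in consumer surplus = 332928/7 - 5716881/14 = -360787.5.

-360787.5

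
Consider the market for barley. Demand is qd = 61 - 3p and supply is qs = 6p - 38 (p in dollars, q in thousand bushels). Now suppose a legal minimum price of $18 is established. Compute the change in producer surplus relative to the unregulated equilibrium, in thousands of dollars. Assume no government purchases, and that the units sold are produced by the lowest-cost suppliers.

12.25

Setting quantity demanded equal to quantity supplied, 61 - 3p = 6p - 38, gives p* = 11 and q* = 28.
Since 18 > 11, the floor is binding.
At p = 18: qd = 61 - 3·18 = 7 and qs = 6·18 - 38 = 70.
Producer surplus without the control is ½ · (11 - 19/3) · 28 = 196/3.
With the floor, 7 units are sold at 18. The supply price at q = 7 is 7.5, so PS = ½ · [(18 - 19/3) + (18 - 7.5)] · 7 = 931/12.
Change in producer surplus = 931/12 - 196/3 = 12.25.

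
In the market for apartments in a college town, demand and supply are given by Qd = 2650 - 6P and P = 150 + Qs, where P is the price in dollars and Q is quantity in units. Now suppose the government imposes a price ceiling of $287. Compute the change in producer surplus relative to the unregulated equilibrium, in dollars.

-21865.5

Rearranging supply gives Qs = P - 150. In a free market, 2650 - 6P = P - 150 gives the equilibrium P* = 400, Q* = 250.
Because the ceiling (287) lies below the market-clearing price, it is binding.
At P = 287: Qd = 2650 - 6·287 = 928 and Qs = 287 - 150 = 137.
Producer surplus without the control is ½ · (400 - 150) · 250 = 31250.
With the ceiling, producers sell 137 units at 287, so PS = ½ · (287 - 150) · 137 = 9384.5.
Change in producer surplus = 9384.5 - 31250 = -21865.5.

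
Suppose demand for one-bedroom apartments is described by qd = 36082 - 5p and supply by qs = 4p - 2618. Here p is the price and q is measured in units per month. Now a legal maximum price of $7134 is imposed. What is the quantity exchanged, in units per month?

14582

Setting quantity demanded equal to quantity supplied, 36082 - 5p = 4p - 2618, gives p* = 4300 and q* = 14582.
Since 7134 is above p* = 4300, the ceiling does not bind and the free-market outcome prevails.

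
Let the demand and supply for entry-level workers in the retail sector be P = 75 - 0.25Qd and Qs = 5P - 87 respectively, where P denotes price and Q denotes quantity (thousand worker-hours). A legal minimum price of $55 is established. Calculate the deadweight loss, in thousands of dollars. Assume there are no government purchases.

Rearranging demand gives Qd = 300 - 4P. Setting quantity demanded equal to quantity supplied, 300 - 4P = 5P - 87, gives P* = 43 and Q* = 128.
The floor of 55 is above the equilibrium price 43, so it binds.
At P = 55: Qd = 300 - 4·55 = 80 and Qs = 5·55 - 87 = 188.
Quantity traded falls to 80. At Q = 80 the demand price is (300 - 80)/4 = 55 and the supply price is (87 + 80)/5 = 33.4.
Deadweight loss = ½ · (55 - 33.4) · (128 - 80) = ½ · 21.6 · 48 = 518.4.

518.4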